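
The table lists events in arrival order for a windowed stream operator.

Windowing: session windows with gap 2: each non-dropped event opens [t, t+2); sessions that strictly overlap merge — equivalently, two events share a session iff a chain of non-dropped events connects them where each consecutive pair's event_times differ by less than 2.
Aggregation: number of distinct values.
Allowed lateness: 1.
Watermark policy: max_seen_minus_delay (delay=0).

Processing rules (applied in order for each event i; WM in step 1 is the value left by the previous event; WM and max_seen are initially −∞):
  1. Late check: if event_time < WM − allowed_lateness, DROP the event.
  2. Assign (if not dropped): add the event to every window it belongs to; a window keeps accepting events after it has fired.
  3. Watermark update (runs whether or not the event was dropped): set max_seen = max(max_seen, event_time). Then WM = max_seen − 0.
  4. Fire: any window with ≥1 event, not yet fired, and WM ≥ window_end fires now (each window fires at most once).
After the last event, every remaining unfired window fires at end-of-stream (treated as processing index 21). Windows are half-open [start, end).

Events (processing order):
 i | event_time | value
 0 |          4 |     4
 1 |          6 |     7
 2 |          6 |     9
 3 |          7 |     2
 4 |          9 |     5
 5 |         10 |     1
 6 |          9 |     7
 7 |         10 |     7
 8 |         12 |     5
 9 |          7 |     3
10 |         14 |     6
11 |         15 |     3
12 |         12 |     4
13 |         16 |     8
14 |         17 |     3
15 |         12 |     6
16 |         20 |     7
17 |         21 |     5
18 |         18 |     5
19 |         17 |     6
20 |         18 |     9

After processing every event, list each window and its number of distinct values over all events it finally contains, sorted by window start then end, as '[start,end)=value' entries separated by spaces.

i=0 t=4 v=4: → [4,6); WM=4
i=1 t=6 v=7: → [6,8); WM=6
i=2 t=6 v=9: → [6,8); WM=6
i=3 t=7 v=2: → [6,9); WM=7
i=4 t=9 v=5: → [9,11); WM=9
i=5 t=10 v=1: → [9,12); WM=10
i=6 t=9 v=7: → [9,12); WM=10
i=7 t=10 v=7: → [9,12); WM=10
i=8 t=12 v=5: → [12,14); WM=12
i=9 t=7 v=3: DROP (t<12-1); WM=12
i=10 t=14 v=6: → [14,16); WM=14
i=11 t=15 v=3: → [14,17); WM=15
i=12 t=12 v=4: DROP (t<15-1); WM=15
i=13 t=16 v=8: → [14,18); WM=16
i=14 t=17 v=3: → [14,19); WM=17
i=15 t=12 v=6: DROP (t<17-1); WM=17
i=16 t=20 v=7: → [20,22); WM=20
i=17 t=21 v=5: → [20,23); WM=21
i=18 t=18 v=5: DROP (t<21-1); WM=21
i=19 t=17 v=6: DROP (t<21-1); WM=21
i=20 t=18 v=9: DROP (t<21-1); WM=21

[4,6)=1 [6,9)=3 [9,12)=3 [12,14)=1 [14,19)=3 [20,23)=2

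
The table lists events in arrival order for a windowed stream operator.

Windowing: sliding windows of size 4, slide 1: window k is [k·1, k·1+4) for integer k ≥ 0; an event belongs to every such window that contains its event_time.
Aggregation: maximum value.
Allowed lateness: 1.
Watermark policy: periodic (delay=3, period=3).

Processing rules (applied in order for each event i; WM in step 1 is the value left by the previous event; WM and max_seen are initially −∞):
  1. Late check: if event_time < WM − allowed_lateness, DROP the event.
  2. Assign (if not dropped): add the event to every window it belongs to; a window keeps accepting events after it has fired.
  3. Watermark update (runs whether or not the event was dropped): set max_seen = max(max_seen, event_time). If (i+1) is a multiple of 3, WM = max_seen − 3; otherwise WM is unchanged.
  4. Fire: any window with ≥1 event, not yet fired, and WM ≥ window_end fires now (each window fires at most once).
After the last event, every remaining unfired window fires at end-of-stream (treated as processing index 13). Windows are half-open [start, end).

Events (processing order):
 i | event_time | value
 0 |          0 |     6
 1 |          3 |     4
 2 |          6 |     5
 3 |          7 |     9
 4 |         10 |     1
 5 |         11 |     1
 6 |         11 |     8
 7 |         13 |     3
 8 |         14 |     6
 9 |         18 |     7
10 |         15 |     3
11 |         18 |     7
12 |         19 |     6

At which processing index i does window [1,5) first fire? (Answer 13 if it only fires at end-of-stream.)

i=0 t=0 v=6: → [0,4); WM=−∞
i=1 t=3 v=4: → [3,7),[2,6),[1,5),[0,4); WM=−∞
i=2 t=6 v=5: → [6,10),[5,9),[4,8),[3,7); WM=3
i=3 t=7 v=9: → [7,11),[6,10),[5,9),[4,8); WM=3
i=4 t=10 v=1: → [10,14),[9,13),[8,12),[7,11); WM=3
i=5 t=11 v=1: → [11,15),[10,14),[9,13),[8,12); WM=8; [0,4) fires=6 [1,5) fires=4 [2,6) fires=4 [3,7) fires=5 [4,8) fires=9
i=6 t=11 v=8: → [11,15),[10,14),[9,13),[8,12); WM=8
i=7 t=13 v=3: → [13,17),[12,16),[11,15),[10,14); WM=8
i=8 t=14 v=6: → [14,18),[13,17),[12,16),[11,15); WM=11; [5,9) fires=9 [6,10) fires=9 [7,11) fires=9
i=9 t=18 v=7: → [18,22),[17,21),[16,20),[15,19); WM=11
i=10 t=15 v=3: → [15,19),[14,18),[13,17),[12,16); WM=11
i=11 t=18 v=7: → [18,22),[17,21),[16,20),[15,19); WM=15; [8,12) fires=8 [9,13) fires=8 [10,14) fires=8 [11,15) fires=8
i=12 t=19 v=6: → [19,23),[18,22),[17,21),[16,20); WM=15

5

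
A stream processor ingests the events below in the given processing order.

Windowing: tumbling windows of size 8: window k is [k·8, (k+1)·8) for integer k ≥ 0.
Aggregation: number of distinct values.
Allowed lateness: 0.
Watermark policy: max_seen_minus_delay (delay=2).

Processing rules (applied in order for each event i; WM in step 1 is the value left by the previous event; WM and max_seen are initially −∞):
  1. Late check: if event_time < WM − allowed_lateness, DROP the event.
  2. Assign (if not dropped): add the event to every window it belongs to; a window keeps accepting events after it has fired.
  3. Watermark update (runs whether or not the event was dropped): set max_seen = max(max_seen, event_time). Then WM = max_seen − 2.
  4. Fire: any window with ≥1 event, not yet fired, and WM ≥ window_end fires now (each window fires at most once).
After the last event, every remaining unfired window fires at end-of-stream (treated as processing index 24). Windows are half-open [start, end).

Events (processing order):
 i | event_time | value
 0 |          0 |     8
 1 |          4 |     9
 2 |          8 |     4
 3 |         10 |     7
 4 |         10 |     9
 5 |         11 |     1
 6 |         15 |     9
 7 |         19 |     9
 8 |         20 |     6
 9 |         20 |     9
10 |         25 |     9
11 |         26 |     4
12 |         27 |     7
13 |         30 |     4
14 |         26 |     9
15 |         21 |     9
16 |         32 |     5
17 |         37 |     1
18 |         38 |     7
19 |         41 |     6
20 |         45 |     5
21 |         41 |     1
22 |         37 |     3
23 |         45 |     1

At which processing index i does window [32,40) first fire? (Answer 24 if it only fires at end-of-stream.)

i=0 t=0 v=8: → [0,8); WM=-2
i=1 t=4 v=9: → [0,8); WM=2
i=2 t=8 v=4: → [8,16); WM=6
i=3 t=10 v=7: → [8,16); WM=8; [0,8) fires=2
i=4 t=10 v=9: → [8,16); WM=8
i=5 t=11 v=1: → [8,16); WM=9
i=6 t=15 v=9: → [8,16); WM=13
i=7 t=19 v=9: → [16,24); WM=17; [8,16) fires=4
i=8 t=20 v=6: → [16,24); WM=18
i=9 t=20 v=9: → [16,24); WM=18
i=10 t=25 v=9: → [24,32); WM=23
i=11 t=26 v=4: → [24,32); WM=24; [16,24) fires=2
i=12 t=27 v=7: → [24,32); WM=25
i=13 t=30 v=4: → [24,32); WM=28
i=14 t=26 v=9: DROP (t<28-0); WM=28
i=15 t=21 v=9: DROP (t<28-0); WM=28
i=16 t=32 v=5: → [32,40); WM=30
i=17 t=37 v=1: → [32,40); WM=35; [24,32) fires=3
i=18 t=38 v=7: → [32,40); WM=36
i=19 t=41 v=6: → [40,48); WM=39
i=20 t=45 v=5: → [40,48); WM=43; [32,40) fires=3
i=21 t=41 v=1: DROP (t<43-0); WM=43
i=22 t=37 v=3: DROP (t<43-0); WM=43
i=23 t=45 v=1: → [40,48); WM=43

20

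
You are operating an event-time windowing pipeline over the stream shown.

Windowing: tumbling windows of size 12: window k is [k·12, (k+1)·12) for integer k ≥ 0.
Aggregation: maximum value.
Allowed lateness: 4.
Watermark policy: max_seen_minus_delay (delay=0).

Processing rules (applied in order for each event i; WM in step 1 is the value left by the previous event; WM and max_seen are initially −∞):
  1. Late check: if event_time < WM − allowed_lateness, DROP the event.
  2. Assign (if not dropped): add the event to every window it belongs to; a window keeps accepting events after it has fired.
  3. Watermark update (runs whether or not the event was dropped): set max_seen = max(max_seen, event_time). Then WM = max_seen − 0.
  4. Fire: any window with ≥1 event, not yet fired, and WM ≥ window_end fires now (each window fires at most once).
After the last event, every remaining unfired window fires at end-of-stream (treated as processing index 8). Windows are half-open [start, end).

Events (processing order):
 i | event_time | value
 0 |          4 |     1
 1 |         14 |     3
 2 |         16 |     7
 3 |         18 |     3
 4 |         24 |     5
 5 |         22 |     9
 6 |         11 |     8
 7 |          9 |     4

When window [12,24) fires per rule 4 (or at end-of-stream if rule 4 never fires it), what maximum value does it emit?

7

i=0 t=4 v=1: → [0,12); WM=4
i=1 t=14 v=3: → [12,24); WM=14; [0,12) fires=1
i=2 t=16 v=7: → [12,24); WM=16
i=3 t=18 v=3: → [12,24); WM=18
i=4 t=24 v=5: → [24,36); WM=24; [12,24) fires=7
i=5 t=22 v=9: → [12,24); WM=24
i=6 t=11 v=8: DROP (t<24-4); WM=24
i=7 t=9 v=4: DROP (t<24-4); WM=24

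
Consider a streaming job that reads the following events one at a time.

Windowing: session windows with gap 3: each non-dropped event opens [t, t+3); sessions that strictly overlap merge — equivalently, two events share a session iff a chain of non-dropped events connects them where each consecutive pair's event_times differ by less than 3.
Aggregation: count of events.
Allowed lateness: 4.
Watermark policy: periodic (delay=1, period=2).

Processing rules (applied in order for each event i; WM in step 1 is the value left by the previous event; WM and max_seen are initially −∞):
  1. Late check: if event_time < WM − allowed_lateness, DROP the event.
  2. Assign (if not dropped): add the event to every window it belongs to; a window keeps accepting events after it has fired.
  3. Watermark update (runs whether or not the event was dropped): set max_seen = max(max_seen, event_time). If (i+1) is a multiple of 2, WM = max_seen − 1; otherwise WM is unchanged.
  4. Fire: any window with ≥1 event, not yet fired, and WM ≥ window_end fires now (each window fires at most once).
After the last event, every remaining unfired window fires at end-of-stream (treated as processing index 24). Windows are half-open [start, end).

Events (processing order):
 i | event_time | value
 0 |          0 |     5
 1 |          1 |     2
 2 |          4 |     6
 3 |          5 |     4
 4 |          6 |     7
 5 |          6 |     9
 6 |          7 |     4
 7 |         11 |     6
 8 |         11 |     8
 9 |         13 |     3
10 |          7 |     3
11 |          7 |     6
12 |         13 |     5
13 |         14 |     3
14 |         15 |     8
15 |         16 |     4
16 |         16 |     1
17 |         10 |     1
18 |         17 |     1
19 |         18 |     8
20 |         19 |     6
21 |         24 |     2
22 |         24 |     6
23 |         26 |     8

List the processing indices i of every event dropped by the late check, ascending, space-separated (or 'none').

10 11 17

i=0 t=0 v=5: → [0,3); WM=−∞
i=1 t=1 v=2: → [0,4); WM=0
i=2 t=4 v=6: → [4,7); WM=0
i=3 t=5 v=4: → [4,8); WM=4
i=4 t=6 v=7: → [4,9); WM=4
i=5 t=6 v=9: → [4,9); WM=5
i=6 t=7 v=4: → [4,10); WM=5
i=7 t=11 v=6: → [11,14); WM=10
i=8 t=11 v=8: → [11,14); WM=10
i=9 t=13 v=3: → [11,16); WM=12
i=10 t=7 v=3: DROP (t<12-4); WM=12
i=11 t=7 v=6: DROP (t<12-4); WM=12
i=12 t=13 v=5: → [11,16); WM=12
i=13 t=14 v=3: → [11,17); WM=13
i=14 t=15 v=8: → [11,18); WM=13
i=15 t=16 v=4: → [11,19); WM=15
i=16 t=16 v=1: → [11,19); WM=15
i=17 t=10 v=1: DROP (t<15-4); WM=15
i=18 t=17 v=1: → [11,20); WM=15
i=19 t=18 v=8: → [11,21); WM=17
i=20 t=19 v=6: → [11,22); WM=17
i=21 t=24 v=2: → [24,27); WM=23
i=22 t=24 v=6: → [24,27); WM=23
i=23 t=26 v=8: → [24,29); WM=25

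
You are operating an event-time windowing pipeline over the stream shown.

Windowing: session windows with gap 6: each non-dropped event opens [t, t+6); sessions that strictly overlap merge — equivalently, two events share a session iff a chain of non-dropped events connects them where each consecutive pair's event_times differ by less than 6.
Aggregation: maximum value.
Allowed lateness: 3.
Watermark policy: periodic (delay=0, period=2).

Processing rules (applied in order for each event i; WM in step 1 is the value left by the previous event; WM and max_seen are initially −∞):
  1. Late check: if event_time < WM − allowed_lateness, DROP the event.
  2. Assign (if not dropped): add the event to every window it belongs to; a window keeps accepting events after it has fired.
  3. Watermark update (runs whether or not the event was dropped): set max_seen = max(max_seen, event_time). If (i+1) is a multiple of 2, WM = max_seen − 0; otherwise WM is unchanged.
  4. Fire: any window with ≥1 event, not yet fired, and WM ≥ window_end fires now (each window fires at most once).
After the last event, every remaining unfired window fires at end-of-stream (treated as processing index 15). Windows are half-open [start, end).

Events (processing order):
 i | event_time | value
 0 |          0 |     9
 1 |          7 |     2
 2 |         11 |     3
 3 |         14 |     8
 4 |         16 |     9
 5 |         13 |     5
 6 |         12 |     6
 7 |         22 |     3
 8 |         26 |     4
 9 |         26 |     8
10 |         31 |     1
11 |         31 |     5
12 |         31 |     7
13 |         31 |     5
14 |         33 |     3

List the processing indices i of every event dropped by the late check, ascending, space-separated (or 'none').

i=0 t=0 v=9: → [0,6); WM=−∞
i=1 t=7 v=2: → [7,13); WM=7
i=2 t=11 v=3: → [7,17); WM=7
i=3 t=14 v=8: → [7,20); WM=14
i=4 t=16 v=9: → [7,22); WM=14
i=5 t=13 v=5: → [7,22); WM=16
i=6 t=12 v=6: DROP (t<16-3); WM=16
i=7 t=22 v=3: → [22,28); WM=22
i=8 t=26 v=4: → [22,32); WM=22
i=9 t=26 v=8: → [22,32); WM=26
i=10 t=31 v=1: → [22,37); WM=26
i=11 t=31 v=5: → [22,37); WM=31
i=12 t=31 v=7: → [22,37); WM=31
i=13 t=31 v=5: → [22,37); WM=31
i=14 t=33 v=3: → [22,39); WM=31

6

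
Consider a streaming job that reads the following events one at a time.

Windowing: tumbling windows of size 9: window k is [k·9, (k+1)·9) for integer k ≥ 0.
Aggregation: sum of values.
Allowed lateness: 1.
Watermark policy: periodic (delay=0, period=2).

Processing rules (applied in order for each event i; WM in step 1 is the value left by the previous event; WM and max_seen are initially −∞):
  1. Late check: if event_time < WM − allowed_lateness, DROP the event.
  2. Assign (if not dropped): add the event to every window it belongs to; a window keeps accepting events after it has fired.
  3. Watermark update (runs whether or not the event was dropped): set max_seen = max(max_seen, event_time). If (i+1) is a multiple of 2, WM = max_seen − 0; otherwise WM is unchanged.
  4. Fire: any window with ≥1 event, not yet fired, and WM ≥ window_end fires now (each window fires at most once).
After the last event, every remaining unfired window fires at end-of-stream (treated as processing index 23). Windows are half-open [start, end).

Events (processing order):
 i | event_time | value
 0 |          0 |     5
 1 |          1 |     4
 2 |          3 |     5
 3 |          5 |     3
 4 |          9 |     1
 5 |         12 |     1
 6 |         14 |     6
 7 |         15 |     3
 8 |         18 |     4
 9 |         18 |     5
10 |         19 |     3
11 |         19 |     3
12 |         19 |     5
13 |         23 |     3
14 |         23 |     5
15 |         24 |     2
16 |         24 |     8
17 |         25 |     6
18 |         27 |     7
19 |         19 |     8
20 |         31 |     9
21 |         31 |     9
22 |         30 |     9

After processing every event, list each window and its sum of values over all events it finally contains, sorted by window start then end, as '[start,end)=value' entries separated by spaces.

i=0 t=0 v=5: → [0,9); WM=−∞
i=1 t=1 v=4: → [0,9); WM=1
i=2 t=3 v=5: → [0,9); WM=1
i=3 t=5 v=3: → [0,9); WM=5
i=4 t=9 v=1: → [9,18); WM=5
i=5 t=12 v=1: → [9,18); WM=12; [0,9) fires=17
i=6 t=14 v=6: → [9,18); WM=12
i=7 t=15 v=3: → [9,18); WM=15
i=8 t=18 v=4: → [18,27); WM=15
i=9 t=18 v=5: → [18,27); WM=18; [9,18) fires=11
i=10 t=19 v=3: → [18,27); WM=18
i=11 t=19 v=3: → [18,27); WM=19
i=12 t=19 v=5: → [18,27); WM=19
i=13 t=23 v=3: → [18,27); WM=23
i=14 t=23 v=5: → [18,27); WM=23
i=15 t=24 v=2: → [18,27); WM=24
i=16 t=24 v=8: → [18,27); WM=24
i=17 t=25 v=6: → [18,27); WM=25
i=18 t=27 v=7: → [27,36); WM=25
i=19 t=19 v=8: DROP (t<25-1); WM=27; [18,27) fires=44
i=20 t=31 v=9: → [27,36); WM=27
i=21 t=31 v=9: → [27,36); WM=31
i=22 t=30 v=9: → [27,36); WM=31

[0,9)=17 [9,18)=11 [18,27)=44 [27,36)=34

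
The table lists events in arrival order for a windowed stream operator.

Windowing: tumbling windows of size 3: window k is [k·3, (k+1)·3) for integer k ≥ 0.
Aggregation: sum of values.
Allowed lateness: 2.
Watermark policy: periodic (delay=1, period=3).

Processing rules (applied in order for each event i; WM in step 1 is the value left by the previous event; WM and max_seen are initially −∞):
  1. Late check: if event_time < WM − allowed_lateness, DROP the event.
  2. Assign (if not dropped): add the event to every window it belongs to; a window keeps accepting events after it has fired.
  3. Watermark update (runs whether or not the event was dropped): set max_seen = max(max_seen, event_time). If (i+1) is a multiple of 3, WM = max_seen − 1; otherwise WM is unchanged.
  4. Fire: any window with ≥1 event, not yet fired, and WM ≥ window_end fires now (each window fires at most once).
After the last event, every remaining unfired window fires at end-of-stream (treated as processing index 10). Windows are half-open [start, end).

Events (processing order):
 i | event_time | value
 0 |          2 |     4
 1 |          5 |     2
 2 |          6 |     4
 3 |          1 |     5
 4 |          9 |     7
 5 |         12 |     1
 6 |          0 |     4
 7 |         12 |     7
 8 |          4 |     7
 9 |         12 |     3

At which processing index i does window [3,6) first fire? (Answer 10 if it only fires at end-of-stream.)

i=0 t=2 v=4: → [0,3); WM=−∞
i=1 t=5 v=2: → [3,6); WM=−∞
i=2 t=6 v=4: → [6,9); WM=5; [0,3) fires=4
i=3 t=1 v=5: DROP (t<5-2); WM=5
i=4 t=9 v=7: → [9,12); WM=5
i=5 t=12 v=1: → [12,15); WM=11; [3,6) fires=2 [6,9) fires=4
i=6 t=0 v=4: DROP (t<11-2); WM=11
i=7 t=12 v=7: → [12,15); WM=11
i=8 t=4 v=7: DROP (t<11-2); WM=11
i=9 t=12 v=3: → [12,15); WM=11

5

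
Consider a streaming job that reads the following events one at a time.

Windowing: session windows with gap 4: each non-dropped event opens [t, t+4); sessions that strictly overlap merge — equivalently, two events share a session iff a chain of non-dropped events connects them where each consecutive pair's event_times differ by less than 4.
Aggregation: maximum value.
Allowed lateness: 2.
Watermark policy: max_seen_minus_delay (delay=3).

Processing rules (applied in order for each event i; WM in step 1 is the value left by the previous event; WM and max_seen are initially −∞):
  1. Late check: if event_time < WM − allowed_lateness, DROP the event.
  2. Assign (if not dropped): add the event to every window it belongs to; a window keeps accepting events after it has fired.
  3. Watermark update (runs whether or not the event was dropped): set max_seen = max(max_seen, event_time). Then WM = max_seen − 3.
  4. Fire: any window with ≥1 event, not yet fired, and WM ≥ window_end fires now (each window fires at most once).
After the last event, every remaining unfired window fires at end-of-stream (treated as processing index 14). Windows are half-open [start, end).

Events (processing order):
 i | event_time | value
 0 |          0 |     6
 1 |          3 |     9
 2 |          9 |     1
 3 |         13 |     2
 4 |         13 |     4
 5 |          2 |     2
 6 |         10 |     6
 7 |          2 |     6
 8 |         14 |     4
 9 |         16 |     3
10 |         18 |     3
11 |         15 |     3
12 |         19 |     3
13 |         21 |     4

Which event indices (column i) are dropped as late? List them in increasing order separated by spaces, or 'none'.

5 7

i=0 t=0 v=6: → [0,4); WM=-3
i=1 t=3 v=9: → [0,7); WM=0
i=2 t=9 v=1: → [9,13); WM=6
i=3 t=13 v=2: → [13,17); WM=10
i=4 t=13 v=4: → [13,17); WM=10
i=5 t=2 v=2: DROP (t<10-2); WM=10
i=6 t=10 v=6: → [9,17); WM=10
i=7 t=2 v=6: DROP (t<10-2); WM=10
i=8 t=14 v=4: → [9,18); WM=11
i=9 t=16 v=3: → [9,20); WM=13
i=10 t=18 v=3: → [9,22); WM=15
i=11 t=15 v=3: → [9,22); WM=15
i=12 t=19 v=3: → [9,23); WM=16
i=13 t=21 v=4: → [9,25); WM=18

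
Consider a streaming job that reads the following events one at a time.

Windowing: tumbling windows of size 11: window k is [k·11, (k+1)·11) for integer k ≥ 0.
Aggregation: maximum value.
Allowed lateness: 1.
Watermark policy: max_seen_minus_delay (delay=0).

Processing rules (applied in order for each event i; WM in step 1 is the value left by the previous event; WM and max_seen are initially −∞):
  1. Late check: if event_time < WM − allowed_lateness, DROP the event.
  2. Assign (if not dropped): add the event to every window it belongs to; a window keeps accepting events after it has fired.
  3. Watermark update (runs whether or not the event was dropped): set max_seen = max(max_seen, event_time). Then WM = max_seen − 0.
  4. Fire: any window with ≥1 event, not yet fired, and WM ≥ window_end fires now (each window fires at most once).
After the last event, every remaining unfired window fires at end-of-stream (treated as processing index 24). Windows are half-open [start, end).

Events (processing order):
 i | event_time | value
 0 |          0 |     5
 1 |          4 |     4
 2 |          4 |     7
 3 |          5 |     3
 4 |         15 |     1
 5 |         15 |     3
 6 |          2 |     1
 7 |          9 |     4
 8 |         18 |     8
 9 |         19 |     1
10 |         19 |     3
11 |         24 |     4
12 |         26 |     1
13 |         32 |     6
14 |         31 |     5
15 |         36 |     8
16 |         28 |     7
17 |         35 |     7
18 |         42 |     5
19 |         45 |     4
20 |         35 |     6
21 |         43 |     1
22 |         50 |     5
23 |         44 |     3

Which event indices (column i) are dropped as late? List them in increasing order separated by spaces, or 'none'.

i=0 t=0 v=5: → [0,11); WM=0
i=1 t=4 v=4: → [0,11); WM=4
i=2 t=4 v=7: → [0,11); WM=4
i=3 t=5 v=3: → [0,11); WM=5
i=4 t=15 v=1: → [11,22); WM=15; [0,11) fires=7
i=5 t=15 v=3: → [11,22); WM=15
i=6 t=2 v=1: DROP (t<15-1); WM=15
i=7 t=9 v=4: DROP (t<15-1); WM=15
i=8 t=18 v=8: → [11,22); WM=18
i=9 t=19 v=1: → [11,22); WM=19
i=10 t=19 v=3: → [11,22); WM=19
i=11 t=24 v=4: → [22,33); WM=24; [11,22) fires=8
i=12 t=26 v=1: → [22,33); WM=26
i=13 t=32 v=6: → [22,33); WM=32
i=14 t=31 v=5: → [22,33); WM=32
i=15 t=36 v=8: → [33,44); WM=36; [22,33) fires=6
i=16 t=28 v=7: DROP (t<36-1); WM=36
i=17 t=35 v=7: → [33,44); WM=36
i=18 t=42 v=5: → [33,44); WM=42
i=19 t=45 v=4: → [44,55); WM=45; [33,44) fires=8
i=20 t=35 v=6: DROP (t<45-1); WM=45
i=21 t=43 v=1: DROP (t<45-1); WM=45
i=22 t=50 v=5: → [44,55); WM=50
i=23 t=44 v=3: DROP (t<50-1); WM=50

6 7 16 20 21 23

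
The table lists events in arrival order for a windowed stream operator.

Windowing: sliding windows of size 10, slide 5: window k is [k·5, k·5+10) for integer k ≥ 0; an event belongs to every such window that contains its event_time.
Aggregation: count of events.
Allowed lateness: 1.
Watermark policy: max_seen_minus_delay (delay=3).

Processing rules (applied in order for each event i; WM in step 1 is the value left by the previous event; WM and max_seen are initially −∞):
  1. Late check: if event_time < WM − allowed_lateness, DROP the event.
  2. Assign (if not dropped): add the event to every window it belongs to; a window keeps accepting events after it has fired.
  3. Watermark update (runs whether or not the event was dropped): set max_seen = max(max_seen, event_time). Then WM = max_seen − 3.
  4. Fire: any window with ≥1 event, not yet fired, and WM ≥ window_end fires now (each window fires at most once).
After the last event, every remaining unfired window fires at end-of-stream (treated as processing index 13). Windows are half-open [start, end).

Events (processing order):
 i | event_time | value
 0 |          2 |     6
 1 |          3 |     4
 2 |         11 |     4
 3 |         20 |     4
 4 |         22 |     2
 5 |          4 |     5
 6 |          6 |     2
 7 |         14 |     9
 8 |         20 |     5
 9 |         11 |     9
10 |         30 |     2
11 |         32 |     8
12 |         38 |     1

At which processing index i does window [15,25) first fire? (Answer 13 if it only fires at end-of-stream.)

i=0 t=2 v=6: → [0,10); WM=-1
i=1 t=3 v=4: → [0,10); WM=0
i=2 t=11 v=4: → [10,20),[5,15); WM=8
i=3 t=20 v=4: → [20,30),[15,25); WM=17; [0,10) fires=2 [5,15) fires=1
i=4 t=22 v=2: → [20,30),[15,25); WM=19
i=5 t=4 v=5: DROP (t<19-1); WM=19
i=6 t=6 v=2: DROP (t<19-1); WM=19
i=7 t=14 v=9: DROP (t<19-1); WM=19
i=8 t=20 v=5: → [20,30),[15,25); WM=19
i=9 t=11 v=9: DROP (t<19-1); WM=19
i=10 t=30 v=2: → [30,40),[25,35); WM=27; [10,20) fires=1 [15,25) fires=3
i=11 t=32 v=8: → [30,40),[25,35); WM=29
i=12 t=38 v=1: → [35,45),[30,40); WM=35; [20,30) fires=3 [25,35) fires=2

10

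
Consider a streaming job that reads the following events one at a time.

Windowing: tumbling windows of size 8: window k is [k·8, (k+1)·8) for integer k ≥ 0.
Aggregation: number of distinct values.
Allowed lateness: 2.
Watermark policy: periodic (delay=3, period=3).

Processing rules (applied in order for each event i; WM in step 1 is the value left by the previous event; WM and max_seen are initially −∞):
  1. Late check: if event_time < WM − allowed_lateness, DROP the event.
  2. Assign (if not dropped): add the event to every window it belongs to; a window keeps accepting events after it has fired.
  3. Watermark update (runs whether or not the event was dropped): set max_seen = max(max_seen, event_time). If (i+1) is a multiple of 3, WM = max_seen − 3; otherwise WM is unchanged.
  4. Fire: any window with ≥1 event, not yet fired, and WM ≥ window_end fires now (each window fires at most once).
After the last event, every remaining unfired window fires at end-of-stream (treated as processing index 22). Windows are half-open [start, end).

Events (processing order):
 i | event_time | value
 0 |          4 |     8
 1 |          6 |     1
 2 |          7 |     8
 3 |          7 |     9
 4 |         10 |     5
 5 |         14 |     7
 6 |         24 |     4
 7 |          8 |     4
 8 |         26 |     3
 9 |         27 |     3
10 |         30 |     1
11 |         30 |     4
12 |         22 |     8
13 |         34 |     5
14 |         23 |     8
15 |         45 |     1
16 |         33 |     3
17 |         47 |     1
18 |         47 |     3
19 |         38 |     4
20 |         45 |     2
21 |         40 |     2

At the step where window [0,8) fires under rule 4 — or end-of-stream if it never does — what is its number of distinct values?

3

i=0 t=4 v=8: → [0,8); WM=−∞
i=1 t=6 v=1: → [0,8); WM=−∞
i=2 t=7 v=8: → [0,8); WM=4
i=3 t=7 v=9: → [0,8); WM=4
i=4 t=10 v=5: → [8,16); WM=4
i=5 t=14 v=7: → [8,16); WM=11; [0,8) fires=3
i=6 t=24 v=4: → [24,32); WM=11
i=7 t=8 v=4: DROP (t<11-2); WM=11
i=8 t=26 v=3: → [24,32); WM=23; [8,16) fires=2
i=9 t=27 v=3: → [24,32); WM=23
i=10 t=30 v=1: → [24,32); WM=23
i=11 t=30 v=4: → [24,32); WM=27
i=12 t=22 v=8: DROP (t<27-2); WM=27
i=13 t=34 v=5: → [32,40); WM=27
i=14 t=23 v=8: DROP (t<27-2); WM=31
i=15 t=45 v=1: → [40,48); WM=31
i=16 t=33 v=3: → [32,40); WM=31
i=17 t=47 v=1: → [40,48); WM=44; [24,32) fires=3 [32,40) fires=2
i=18 t=47 v=3: → [40,48); WM=44
i=19 t=38 v=4: DROP (t<44-2); WM=44
i=20 t=45 v=2: → [40,48); WM=44
i=21 t=40 v=2: DROP (t<44-2); WM=44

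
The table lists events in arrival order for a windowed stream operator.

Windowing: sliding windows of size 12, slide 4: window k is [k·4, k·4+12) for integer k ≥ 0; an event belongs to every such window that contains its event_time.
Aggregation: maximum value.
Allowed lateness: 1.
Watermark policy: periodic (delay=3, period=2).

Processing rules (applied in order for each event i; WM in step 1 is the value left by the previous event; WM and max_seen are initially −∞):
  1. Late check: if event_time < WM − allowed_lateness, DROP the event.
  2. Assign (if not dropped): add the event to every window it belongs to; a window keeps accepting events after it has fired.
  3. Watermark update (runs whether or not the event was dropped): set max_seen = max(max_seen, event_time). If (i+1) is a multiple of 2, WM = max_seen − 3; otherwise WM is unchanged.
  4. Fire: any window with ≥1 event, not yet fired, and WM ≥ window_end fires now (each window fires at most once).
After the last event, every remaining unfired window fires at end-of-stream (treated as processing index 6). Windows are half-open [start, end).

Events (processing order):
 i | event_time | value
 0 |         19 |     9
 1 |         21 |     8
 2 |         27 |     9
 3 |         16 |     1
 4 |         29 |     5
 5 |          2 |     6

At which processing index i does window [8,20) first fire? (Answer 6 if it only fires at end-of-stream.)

3

i=0 t=19 v=9: → [16,28),[12,24),[8,20); WM=−∞
i=1 t=21 v=8: → [20,32),[16,28),[12,24); WM=18
i=2 t=27 v=9: → [24,36),[20,32),[16,28); WM=18
i=3 t=16 v=1: DROP (t<18-1); WM=24; [8,20) fires=9 [12,24) fires=9
i=4 t=29 v=5: → [28,40),[24,36),[20,32); WM=24
i=5 t=2 v=6: DROP (t<24-1); WM=26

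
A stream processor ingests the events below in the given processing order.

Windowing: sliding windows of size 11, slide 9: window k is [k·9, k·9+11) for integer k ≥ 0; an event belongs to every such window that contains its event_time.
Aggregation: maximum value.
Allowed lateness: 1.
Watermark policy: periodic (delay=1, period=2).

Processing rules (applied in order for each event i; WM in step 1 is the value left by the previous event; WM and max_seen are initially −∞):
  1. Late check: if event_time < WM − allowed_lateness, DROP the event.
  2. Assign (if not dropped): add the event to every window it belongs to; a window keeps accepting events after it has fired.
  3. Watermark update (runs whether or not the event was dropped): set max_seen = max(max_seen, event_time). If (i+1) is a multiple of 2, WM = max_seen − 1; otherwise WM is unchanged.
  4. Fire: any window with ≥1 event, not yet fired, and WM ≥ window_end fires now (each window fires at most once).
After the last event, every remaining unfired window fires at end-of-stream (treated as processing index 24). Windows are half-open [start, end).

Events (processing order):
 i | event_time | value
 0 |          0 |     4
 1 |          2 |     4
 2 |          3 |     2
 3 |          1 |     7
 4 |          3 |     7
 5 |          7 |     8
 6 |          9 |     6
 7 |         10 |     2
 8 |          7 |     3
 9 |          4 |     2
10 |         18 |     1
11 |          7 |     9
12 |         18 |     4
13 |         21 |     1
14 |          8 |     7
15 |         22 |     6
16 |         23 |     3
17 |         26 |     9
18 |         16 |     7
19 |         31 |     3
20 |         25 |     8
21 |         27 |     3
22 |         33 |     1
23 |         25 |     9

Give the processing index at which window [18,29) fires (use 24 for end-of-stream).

i=0 t=0 v=4: → [0,11); WM=−∞
i=1 t=2 v=4: → [0,11); WM=1
i=2 t=3 v=2: → [0,11); WM=1
i=3 t=1 v=7: → [0,11); WM=2
i=4 t=3 v=7: → [0,11); WM=2
i=5 t=7 v=8: → [0,11); WM=6
i=6 t=9 v=6: → [9,20),[0,11); WM=6
i=7 t=10 v=2: → [9,20),[0,11); WM=9
i=8 t=7 v=3: DROP (t<9-1); WM=9
i=9 t=4 v=2: DROP (t<9-1); WM=9
i=10 t=18 v=1: → [18,29),[9,20); WM=9
i=11 t=7 v=9: DROP (t<9-1); WM=17; [0,11) fires=8
i=12 t=18 v=4: → [18,29),[9,20); WM=17
i=13 t=21 v=1: → [18,29); WM=20; [9,20) fires=6
i=14 t=8 v=7: DROP (t<20-1); WM=20
i=15 t=22 v=6: → [18,29); WM=21
i=16 t=23 v=3: → [18,29); WM=21
i=17 t=26 v=9: → [18,29); WM=25
i=18 t=16 v=7: DROP (t<25-1); WM=25
i=19 t=31 v=3: → [27,38); WM=30; [18,29) fires=9
i=20 t=25 v=8: DROP (t<30-1); WM=30
i=21 t=27 v=3: DROP (t<30-1); WM=30
i=22 t=33 v=1: → [27,38); WM=30
i=23 t=25 v=9: DROP (t<30-1); WM=32

19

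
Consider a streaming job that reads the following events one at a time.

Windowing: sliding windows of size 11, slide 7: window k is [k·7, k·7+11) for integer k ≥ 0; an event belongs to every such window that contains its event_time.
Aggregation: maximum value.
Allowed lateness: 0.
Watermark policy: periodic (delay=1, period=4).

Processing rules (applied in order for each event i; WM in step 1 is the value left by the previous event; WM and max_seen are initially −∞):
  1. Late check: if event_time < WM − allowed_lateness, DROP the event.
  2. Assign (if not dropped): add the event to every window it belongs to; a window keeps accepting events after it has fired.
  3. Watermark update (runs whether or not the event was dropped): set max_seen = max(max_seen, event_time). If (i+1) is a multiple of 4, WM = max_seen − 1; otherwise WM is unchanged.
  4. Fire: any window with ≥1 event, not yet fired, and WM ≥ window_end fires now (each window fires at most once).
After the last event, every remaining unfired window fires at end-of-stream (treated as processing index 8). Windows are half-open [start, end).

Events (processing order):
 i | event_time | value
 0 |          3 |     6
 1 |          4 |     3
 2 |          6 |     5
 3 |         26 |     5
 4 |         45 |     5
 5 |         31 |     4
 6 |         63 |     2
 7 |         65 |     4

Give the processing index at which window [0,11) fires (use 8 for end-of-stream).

3

i=0 t=3 v=6: → [0,11); WM=−∞
i=1 t=4 v=3: → [0,11); WM=−∞
i=2 t=6 v=5: → [0,11); WM=−∞
i=3 t=26 v=5: → [21,32); WM=25; [0,11) fires=6
i=4 t=45 v=5: → [42,53),[35,46); WM=25
i=5 t=31 v=4: → [28,39),[21,32); WM=25
i=6 t=63 v=2: → [63,74),[56,67); WM=25
i=7 t=65 v=4: → [63,74),[56,67); WM=64; [21,32) fires=5 [28,39) fires=4 [35,46) fires=5 [42,53) fires=5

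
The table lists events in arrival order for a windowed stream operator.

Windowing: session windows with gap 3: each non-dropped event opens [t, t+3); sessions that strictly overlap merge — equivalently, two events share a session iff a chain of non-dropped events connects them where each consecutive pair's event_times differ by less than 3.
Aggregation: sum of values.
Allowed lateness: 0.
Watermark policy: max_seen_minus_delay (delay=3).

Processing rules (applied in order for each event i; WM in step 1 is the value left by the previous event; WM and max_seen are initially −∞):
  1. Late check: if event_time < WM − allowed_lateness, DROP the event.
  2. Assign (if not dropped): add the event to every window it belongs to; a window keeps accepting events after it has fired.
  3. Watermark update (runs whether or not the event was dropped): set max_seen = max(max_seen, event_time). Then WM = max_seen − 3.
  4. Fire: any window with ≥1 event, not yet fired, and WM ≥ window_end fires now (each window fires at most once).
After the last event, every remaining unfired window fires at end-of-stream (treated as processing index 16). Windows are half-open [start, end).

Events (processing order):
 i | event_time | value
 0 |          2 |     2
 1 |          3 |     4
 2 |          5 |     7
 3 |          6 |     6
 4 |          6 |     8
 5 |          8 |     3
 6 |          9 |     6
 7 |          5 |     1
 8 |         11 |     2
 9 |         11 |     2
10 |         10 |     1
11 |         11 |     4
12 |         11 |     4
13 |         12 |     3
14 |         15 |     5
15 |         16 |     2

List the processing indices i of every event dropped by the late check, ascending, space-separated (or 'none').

i=0 t=2 v=2: → [2,5); WM=-1
i=1 t=3 v=4: → [2,6); WM=0
i=2 t=5 v=7: → [2,8); WM=2
i=3 t=6 v=6: → [2,9); WM=3
i=4 t=6 v=8: → [2,9); WM=3
i=5 t=8 v=3: → [2,11); WM=5
i=6 t=9 v=6: → [2,12); WM=6
i=7 t=5 v=1: DROP (t<6-0); WM=6
i=8 t=11 v=2: → [2,14); WM=8
i=9 t=11 v=2: → [2,14); WM=8
i=10 t=10 v=1: → [2,14); WM=8
i=11 t=11 v=4: → [2,14); WM=8
i=12 t=11 v=4: → [2,14); WM=8
i=13 t=12 v=3: → [2,15); WM=9
i=14 t=15 v=5: → [15,18); WM=12
i=15 t=16 v=2: → [15,19); WM=13

7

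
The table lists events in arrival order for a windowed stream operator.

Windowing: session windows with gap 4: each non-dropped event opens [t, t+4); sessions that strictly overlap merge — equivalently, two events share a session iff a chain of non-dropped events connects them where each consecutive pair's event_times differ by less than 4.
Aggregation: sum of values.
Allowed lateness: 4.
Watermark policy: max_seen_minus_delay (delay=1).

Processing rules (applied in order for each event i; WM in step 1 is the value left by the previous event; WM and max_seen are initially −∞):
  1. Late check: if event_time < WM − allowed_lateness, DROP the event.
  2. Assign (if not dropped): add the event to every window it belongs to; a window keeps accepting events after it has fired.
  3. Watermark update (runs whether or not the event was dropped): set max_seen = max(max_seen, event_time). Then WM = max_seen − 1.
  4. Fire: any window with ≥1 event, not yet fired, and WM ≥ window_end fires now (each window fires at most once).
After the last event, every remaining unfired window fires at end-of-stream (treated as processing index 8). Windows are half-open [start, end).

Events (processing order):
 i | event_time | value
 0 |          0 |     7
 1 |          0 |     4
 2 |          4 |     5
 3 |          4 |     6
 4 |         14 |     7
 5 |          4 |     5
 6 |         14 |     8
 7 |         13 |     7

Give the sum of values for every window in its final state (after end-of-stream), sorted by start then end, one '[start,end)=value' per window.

[0,4)=11 [4,8)=11 [13,18)=22

i=0 t=0 v=7: → [0,4); WM=-1
i=1 t=0 v=4: → [0,4); WM=-1
i=2 t=4 v=5: → [4,8); WM=3
i=3 t=4 v=6: → [4,8); WM=3
i=4 t=14 v=7: → [14,18); WM=13
i=5 t=4 v=5: DROP (t<13-4); WM=13
i=6 t=14 v=8: → [14,18); WM=13
i=7 t=13 v=7: → [13,18); WM=13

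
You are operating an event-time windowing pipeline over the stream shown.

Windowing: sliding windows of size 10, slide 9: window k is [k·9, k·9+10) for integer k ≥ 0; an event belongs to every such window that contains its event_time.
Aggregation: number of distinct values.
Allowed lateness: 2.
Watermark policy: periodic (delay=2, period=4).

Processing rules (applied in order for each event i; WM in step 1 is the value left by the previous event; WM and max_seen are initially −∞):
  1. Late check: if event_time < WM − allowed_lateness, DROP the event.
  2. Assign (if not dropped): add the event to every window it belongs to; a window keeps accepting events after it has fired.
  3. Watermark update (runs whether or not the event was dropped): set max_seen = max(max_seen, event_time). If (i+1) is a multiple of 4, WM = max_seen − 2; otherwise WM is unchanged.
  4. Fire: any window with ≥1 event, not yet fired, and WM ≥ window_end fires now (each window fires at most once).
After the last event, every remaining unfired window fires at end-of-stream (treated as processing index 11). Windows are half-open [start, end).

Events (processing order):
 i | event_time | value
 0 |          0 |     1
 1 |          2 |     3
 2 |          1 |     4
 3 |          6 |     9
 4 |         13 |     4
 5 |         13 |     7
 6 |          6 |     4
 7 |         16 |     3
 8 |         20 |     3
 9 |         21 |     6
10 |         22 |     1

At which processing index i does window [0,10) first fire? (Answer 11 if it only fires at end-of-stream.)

7

i=0 t=0 v=1: → [0,10); WM=−∞
i=1 t=2 v=3: → [0,10); WM=−∞
i=2 t=1 v=4: → [0,10); WM=−∞
i=3 t=6 v=9: → [0,10); WM=4
i=4 t=13 v=4: → [9,19); WM=4
i=5 t=13 v=7: → [9,19); WM=4
i=6 t=6 v=4: → [0,10); WM=4
i=7 t=16 v=3: → [9,19); WM=14; [0,10) fires=4
i=8 t=20 v=3: → [18,28); WM=14
i=9 t=21 v=6: → [18,28); WM=14
i=10 t=22 v=1: → [18,28); WM=14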